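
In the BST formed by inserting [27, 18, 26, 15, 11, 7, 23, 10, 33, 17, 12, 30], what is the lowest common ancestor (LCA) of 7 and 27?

Tree insertion order: [27, 18, 26, 15, 11, 7, 23, 10, 33, 17, 12, 30]
Tree (level-order array): [27, 18, 33, 15, 26, 30, None, 11, 17, 23, None, None, None, 7, 12, None, None, None, None, None, 10]
In a BST, the LCA of p=7, q=27 is the first node v on the
root-to-leaf path with p <= v <= q (go left if both < v, right if both > v).
Walk from root:
  at 27: 7 <= 27 <= 27, this is the LCA
LCA = 27


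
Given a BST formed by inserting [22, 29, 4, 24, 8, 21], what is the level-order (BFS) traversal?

Tree insertion order: [22, 29, 4, 24, 8, 21]
Tree (level-order array): [22, 4, 29, None, 8, 24, None, None, 21]
BFS from the root, enqueuing left then right child of each popped node:
  queue [22] -> pop 22, enqueue [4, 29], visited so far: [22]
  queue [4, 29] -> pop 4, enqueue [8], visited so far: [22, 4]
  queue [29, 8] -> pop 29, enqueue [24], visited so far: [22, 4, 29]
  queue [8, 24] -> pop 8, enqueue [21], visited so far: [22, 4, 29, 8]
  queue [24, 21] -> pop 24, enqueue [none], visited so far: [22, 4, 29, 8, 24]
  queue [21] -> pop 21, enqueue [none], visited so far: [22, 4, 29, 8, 24, 21]
Result: [22, 4, 29, 8, 24, 21]


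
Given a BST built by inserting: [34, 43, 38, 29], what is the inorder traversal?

Tree insertion order: [34, 43, 38, 29]
Tree (level-order array): [34, 29, 43, None, None, 38]
Inorder traversal: [29, 34, 38, 43]


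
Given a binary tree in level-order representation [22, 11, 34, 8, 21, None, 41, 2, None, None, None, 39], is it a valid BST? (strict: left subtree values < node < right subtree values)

Level-order array: [22, 11, 34, 8, 21, None, 41, 2, None, None, None, 39]
Validate using subtree bounds (lo, hi): at each node, require lo < value < hi,
then recurse left with hi=value and right with lo=value.
Preorder trace (stopping at first violation):
  at node 22 with bounds (-inf, +inf): OK
  at node 11 with bounds (-inf, 22): OK
  at node 8 with bounds (-inf, 11): OK
  at node 2 with bounds (-inf, 8): OK
  at node 21 with bounds (11, 22): OK
  at node 34 with bounds (22, +inf): OK
  at node 41 with bounds (34, +inf): OK
  at node 39 with bounds (34, 41): OK
No violation found at any node.
Result: Valid BST


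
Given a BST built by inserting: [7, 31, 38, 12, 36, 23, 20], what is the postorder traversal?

Tree insertion order: [7, 31, 38, 12, 36, 23, 20]
Tree (level-order array): [7, None, 31, 12, 38, None, 23, 36, None, 20]
Postorder traversal: [20, 23, 12, 36, 38, 31, 7]


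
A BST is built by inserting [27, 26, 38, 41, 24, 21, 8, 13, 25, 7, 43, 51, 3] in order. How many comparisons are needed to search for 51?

Search path for 51: 27 -> 38 -> 41 -> 43 -> 51
Found: True
Comparisons: 5


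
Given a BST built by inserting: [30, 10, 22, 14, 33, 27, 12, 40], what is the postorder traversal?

Tree insertion order: [30, 10, 22, 14, 33, 27, 12, 40]
Tree (level-order array): [30, 10, 33, None, 22, None, 40, 14, 27, None, None, 12]
Postorder traversal: [12, 14, 27, 22, 10, 40, 33, 30]


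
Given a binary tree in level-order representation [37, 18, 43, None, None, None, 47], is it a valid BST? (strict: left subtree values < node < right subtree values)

Level-order array: [37, 18, 43, None, None, None, 47]
Validate using subtree bounds (lo, hi): at each node, require lo < value < hi,
then recurse left with hi=value and right with lo=value.
Preorder trace (stopping at first violation):
  at node 37 with bounds (-inf, +inf): OK
  at node 18 with bounds (-inf, 37): OK
  at node 43 with bounds (37, +inf): OK
  at node 47 with bounds (43, +inf): OK
No violation found at any node.
Result: Valid BST


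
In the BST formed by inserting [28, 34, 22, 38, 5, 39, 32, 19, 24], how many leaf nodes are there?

Tree built from: [28, 34, 22, 38, 5, 39, 32, 19, 24]
Tree (level-order array): [28, 22, 34, 5, 24, 32, 38, None, 19, None, None, None, None, None, 39]
Rule: A leaf has 0 children.
Per-node child counts:
  node 28: 2 child(ren)
  node 22: 2 child(ren)
  node 5: 1 child(ren)
  node 19: 0 child(ren)
  node 24: 0 child(ren)
  node 34: 2 child(ren)
  node 32: 0 child(ren)
  node 38: 1 child(ren)
  node 39: 0 child(ren)
Matching nodes: [19, 24, 32, 39]
Count of leaf nodes: 4


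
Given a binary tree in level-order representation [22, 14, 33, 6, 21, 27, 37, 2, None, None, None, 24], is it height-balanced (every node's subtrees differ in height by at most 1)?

Tree (level-order array): [22, 14, 33, 6, 21, 27, 37, 2, None, None, None, 24]
Definition: a tree is height-balanced if, at every node, |h(left) - h(right)| <= 1 (empty subtree has height -1).
Bottom-up per-node check:
  node 2: h_left=-1, h_right=-1, diff=0 [OK], height=0
  node 6: h_left=0, h_right=-1, diff=1 [OK], height=1
  node 21: h_left=-1, h_right=-1, diff=0 [OK], height=0
  node 14: h_left=1, h_right=0, diff=1 [OK], height=2
  node 24: h_left=-1, h_right=-1, diff=0 [OK], height=0
  node 27: h_left=0, h_right=-1, diff=1 [OK], height=1
  node 37: h_left=-1, h_right=-1, diff=0 [OK], height=0
  node 33: h_left=1, h_right=0, diff=1 [OK], height=2
  node 22: h_left=2, h_right=2, diff=0 [OK], height=3
All nodes satisfy the balance condition.
Result: Balanced


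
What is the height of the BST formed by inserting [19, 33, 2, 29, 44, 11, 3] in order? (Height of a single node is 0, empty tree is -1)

Insertion order: [19, 33, 2, 29, 44, 11, 3]
Tree (level-order array): [19, 2, 33, None, 11, 29, 44, 3]
Compute height bottom-up (empty subtree = -1):
  height(3) = 1 + max(-1, -1) = 0
  height(11) = 1 + max(0, -1) = 1
  height(2) = 1 + max(-1, 1) = 2
  height(29) = 1 + max(-1, -1) = 0
  height(44) = 1 + max(-1, -1) = 0
  height(33) = 1 + max(0, 0) = 1
  height(19) = 1 + max(2, 1) = 3
Height = 3


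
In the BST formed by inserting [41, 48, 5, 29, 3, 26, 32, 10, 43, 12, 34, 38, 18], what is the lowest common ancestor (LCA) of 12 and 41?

Tree insertion order: [41, 48, 5, 29, 3, 26, 32, 10, 43, 12, 34, 38, 18]
Tree (level-order array): [41, 5, 48, 3, 29, 43, None, None, None, 26, 32, None, None, 10, None, None, 34, None, 12, None, 38, None, 18]
In a BST, the LCA of p=12, q=41 is the first node v on the
root-to-leaf path with p <= v <= q (go left if both < v, right if both > v).
Walk from root:
  at 41: 12 <= 41 <= 41, this is the LCA
LCA = 41


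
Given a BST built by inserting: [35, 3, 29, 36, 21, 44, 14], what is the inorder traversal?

Tree insertion order: [35, 3, 29, 36, 21, 44, 14]
Tree (level-order array): [35, 3, 36, None, 29, None, 44, 21, None, None, None, 14]
Inorder traversal: [3, 14, 21, 29, 35, 36, 44]


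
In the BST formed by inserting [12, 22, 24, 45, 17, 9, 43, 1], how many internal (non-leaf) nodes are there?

Tree built from: [12, 22, 24, 45, 17, 9, 43, 1]
Tree (level-order array): [12, 9, 22, 1, None, 17, 24, None, None, None, None, None, 45, 43]
Rule: An internal node has at least one child.
Per-node child counts:
  node 12: 2 child(ren)
  node 9: 1 child(ren)
  node 1: 0 child(ren)
  node 22: 2 child(ren)
  node 17: 0 child(ren)
  node 24: 1 child(ren)
  node 45: 1 child(ren)
  node 43: 0 child(ren)
Matching nodes: [12, 9, 22, 24, 45]
Count of internal (non-leaf) nodes: 5


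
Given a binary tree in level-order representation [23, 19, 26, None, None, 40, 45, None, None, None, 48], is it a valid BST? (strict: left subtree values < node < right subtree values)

Level-order array: [23, 19, 26, None, None, 40, 45, None, None, None, 48]
Validate using subtree bounds (lo, hi): at each node, require lo < value < hi,
then recurse left with hi=value and right with lo=value.
Preorder trace (stopping at first violation):
  at node 23 with bounds (-inf, +inf): OK
  at node 19 with bounds (-inf, 23): OK
  at node 26 with bounds (23, +inf): OK
  at node 40 with bounds (23, 26): VIOLATION
Node 40 violates its bound: not (23 < 40 < 26).
Result: Not a valid BST


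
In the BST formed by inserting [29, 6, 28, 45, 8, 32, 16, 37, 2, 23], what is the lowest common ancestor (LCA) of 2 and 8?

Tree insertion order: [29, 6, 28, 45, 8, 32, 16, 37, 2, 23]
Tree (level-order array): [29, 6, 45, 2, 28, 32, None, None, None, 8, None, None, 37, None, 16, None, None, None, 23]
In a BST, the LCA of p=2, q=8 is the first node v on the
root-to-leaf path with p <= v <= q (go left if both < v, right if both > v).
Walk from root:
  at 29: both 2 and 8 < 29, go left
  at 6: 2 <= 6 <= 8, this is the LCA
LCA = 6


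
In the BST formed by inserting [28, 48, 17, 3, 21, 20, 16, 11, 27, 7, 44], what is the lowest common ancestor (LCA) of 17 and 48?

Tree insertion order: [28, 48, 17, 3, 21, 20, 16, 11, 27, 7, 44]
Tree (level-order array): [28, 17, 48, 3, 21, 44, None, None, 16, 20, 27, None, None, 11, None, None, None, None, None, 7]
In a BST, the LCA of p=17, q=48 is the first node v on the
root-to-leaf path with p <= v <= q (go left if both < v, right if both > v).
Walk from root:
  at 28: 17 <= 28 <= 48, this is the LCA
LCA = 28


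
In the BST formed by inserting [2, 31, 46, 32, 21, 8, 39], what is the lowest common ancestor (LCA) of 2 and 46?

Tree insertion order: [2, 31, 46, 32, 21, 8, 39]
Tree (level-order array): [2, None, 31, 21, 46, 8, None, 32, None, None, None, None, 39]
In a BST, the LCA of p=2, q=46 is the first node v on the
root-to-leaf path with p <= v <= q (go left if both < v, right if both > v).
Walk from root:
  at 2: 2 <= 2 <= 46, this is the LCA
LCA = 2


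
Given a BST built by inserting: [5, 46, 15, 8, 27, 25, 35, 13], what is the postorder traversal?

Tree insertion order: [5, 46, 15, 8, 27, 25, 35, 13]
Tree (level-order array): [5, None, 46, 15, None, 8, 27, None, 13, 25, 35]
Postorder traversal: [13, 8, 25, 35, 27, 15, 46, 5]


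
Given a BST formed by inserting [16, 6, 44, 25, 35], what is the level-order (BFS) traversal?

Tree insertion order: [16, 6, 44, 25, 35]
Tree (level-order array): [16, 6, 44, None, None, 25, None, None, 35]
BFS from the root, enqueuing left then right child of each popped node:
  queue [16] -> pop 16, enqueue [6, 44], visited so far: [16]
  queue [6, 44] -> pop 6, enqueue [none], visited so far: [16, 6]
  queue [44] -> pop 44, enqueue [25], visited so far: [16, 6, 44]
  queue [25] -> pop 25, enqueue [35], visited so far: [16, 6, 44, 25]
  queue [35] -> pop 35, enqueue [none], visited so far: [16, 6, 44, 25, 35]
Result: [16, 6, 44, 25, 35]


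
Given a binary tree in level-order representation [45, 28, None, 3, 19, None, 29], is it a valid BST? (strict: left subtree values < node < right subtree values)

Level-order array: [45, 28, None, 3, 19, None, 29]
Validate using subtree bounds (lo, hi): at each node, require lo < value < hi,
then recurse left with hi=value and right with lo=value.
Preorder trace (stopping at first violation):
  at node 45 with bounds (-inf, +inf): OK
  at node 28 with bounds (-inf, 45): OK
  at node 3 with bounds (-inf, 28): OK
  at node 29 with bounds (3, 28): VIOLATION
Node 29 violates its bound: not (3 < 29 < 28).
Result: Not a valid BST


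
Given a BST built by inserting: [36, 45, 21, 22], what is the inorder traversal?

Tree insertion order: [36, 45, 21, 22]
Tree (level-order array): [36, 21, 45, None, 22]
Inorder traversal: [21, 22, 36, 45]


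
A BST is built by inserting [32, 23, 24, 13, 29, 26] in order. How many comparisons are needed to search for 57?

Search path for 57: 32
Found: False
Comparisons: 1


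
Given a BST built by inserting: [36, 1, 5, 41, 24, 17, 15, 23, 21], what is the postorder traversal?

Tree insertion order: [36, 1, 5, 41, 24, 17, 15, 23, 21]
Tree (level-order array): [36, 1, 41, None, 5, None, None, None, 24, 17, None, 15, 23, None, None, 21]
Postorder traversal: [15, 21, 23, 17, 24, 5, 1, 41, 36]


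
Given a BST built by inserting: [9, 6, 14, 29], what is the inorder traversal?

Tree insertion order: [9, 6, 14, 29]
Tree (level-order array): [9, 6, 14, None, None, None, 29]
Inorder traversal: [6, 9, 14, 29]


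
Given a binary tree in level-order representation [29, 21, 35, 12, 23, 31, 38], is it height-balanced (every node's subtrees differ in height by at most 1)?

Tree (level-order array): [29, 21, 35, 12, 23, 31, 38]
Definition: a tree is height-balanced if, at every node, |h(left) - h(right)| <= 1 (empty subtree has height -1).
Bottom-up per-node check:
  node 12: h_left=-1, h_right=-1, diff=0 [OK], height=0
  node 23: h_left=-1, h_right=-1, diff=0 [OK], height=0
  node 21: h_left=0, h_right=0, diff=0 [OK], height=1
  node 31: h_left=-1, h_right=-1, diff=0 [OK], height=0
  node 38: h_left=-1, h_right=-1, diff=0 [OK], height=0
  node 35: h_left=0, h_right=0, diff=0 [OK], height=1
  node 29: h_left=1, h_right=1, diff=0 [OK], height=2
All nodes satisfy the balance condition.
Result: Balanced


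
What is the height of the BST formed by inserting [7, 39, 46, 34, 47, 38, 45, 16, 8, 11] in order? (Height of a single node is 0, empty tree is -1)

Insertion order: [7, 39, 46, 34, 47, 38, 45, 16, 8, 11]
Tree (level-order array): [7, None, 39, 34, 46, 16, 38, 45, 47, 8, None, None, None, None, None, None, None, None, 11]
Compute height bottom-up (empty subtree = -1):
  height(11) = 1 + max(-1, -1) = 0
  height(8) = 1 + max(-1, 0) = 1
  height(16) = 1 + max(1, -1) = 2
  height(38) = 1 + max(-1, -1) = 0
  height(34) = 1 + max(2, 0) = 3
  height(45) = 1 + max(-1, -1) = 0
  height(47) = 1 + max(-1, -1) = 0
  height(46) = 1 + max(0, 0) = 1
  height(39) = 1 + max(3, 1) = 4
  height(7) = 1 + max(-1, 4) = 5
Height = 5


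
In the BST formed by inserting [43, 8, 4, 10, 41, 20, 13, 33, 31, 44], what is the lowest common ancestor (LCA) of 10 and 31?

Tree insertion order: [43, 8, 4, 10, 41, 20, 13, 33, 31, 44]
Tree (level-order array): [43, 8, 44, 4, 10, None, None, None, None, None, 41, 20, None, 13, 33, None, None, 31]
In a BST, the LCA of p=10, q=31 is the first node v on the
root-to-leaf path with p <= v <= q (go left if both < v, right if both > v).
Walk from root:
  at 43: both 10 and 31 < 43, go left
  at 8: both 10 and 31 > 8, go right
  at 10: 10 <= 10 <= 31, this is the LCA
LCA = 10


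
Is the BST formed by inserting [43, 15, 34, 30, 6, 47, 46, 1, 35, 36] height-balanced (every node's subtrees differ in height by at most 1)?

Tree (level-order array): [43, 15, 47, 6, 34, 46, None, 1, None, 30, 35, None, None, None, None, None, None, None, 36]
Definition: a tree is height-balanced if, at every node, |h(left) - h(right)| <= 1 (empty subtree has height -1).
Bottom-up per-node check:
  node 1: h_left=-1, h_right=-1, diff=0 [OK], height=0
  node 6: h_left=0, h_right=-1, diff=1 [OK], height=1
  node 30: h_left=-1, h_right=-1, diff=0 [OK], height=0
  node 36: h_left=-1, h_right=-1, diff=0 [OK], height=0
  node 35: h_left=-1, h_right=0, diff=1 [OK], height=1
  node 34: h_left=0, h_right=1, diff=1 [OK], height=2
  node 15: h_left=1, h_right=2, diff=1 [OK], height=3
  node 46: h_left=-1, h_right=-1, diff=0 [OK], height=0
  node 47: h_left=0, h_right=-1, diff=1 [OK], height=1
  node 43: h_left=3, h_right=1, diff=2 [FAIL (|3-1|=2 > 1)], height=4
Node 43 violates the condition: |3 - 1| = 2 > 1.
Result: Not balanced


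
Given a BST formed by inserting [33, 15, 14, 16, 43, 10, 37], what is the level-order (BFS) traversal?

Tree insertion order: [33, 15, 14, 16, 43, 10, 37]
Tree (level-order array): [33, 15, 43, 14, 16, 37, None, 10]
BFS from the root, enqueuing left then right child of each popped node:
  queue [33] -> pop 33, enqueue [15, 43], visited so far: [33]
  queue [15, 43] -> pop 15, enqueue [14, 16], visited so far: [33, 15]
  queue [43, 14, 16] -> pop 43, enqueue [37], visited so far: [33, 15, 43]
  queue [14, 16, 37] -> pop 14, enqueue [10], visited so far: [33, 15, 43, 14]
  queue [16, 37, 10] -> pop 16, enqueue [none], visited so far: [33, 15, 43, 14, 16]
  queue [37, 10] -> pop 37, enqueue [none], visited so far: [33, 15, 43, 14, 16, 37]
  queue [10] -> pop 10, enqueue [none], visited so far: [33, 15, 43, 14, 16, 37, 10]
Result: [33, 15, 43, 14, 16, 37, 10]


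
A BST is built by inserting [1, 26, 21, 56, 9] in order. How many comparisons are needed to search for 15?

Search path for 15: 1 -> 26 -> 21 -> 9
Found: False
Comparisons: 4


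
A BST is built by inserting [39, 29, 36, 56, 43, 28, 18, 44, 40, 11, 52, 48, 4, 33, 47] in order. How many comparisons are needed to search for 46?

Search path for 46: 39 -> 56 -> 43 -> 44 -> 52 -> 48 -> 47
Found: False
Comparisons: 7


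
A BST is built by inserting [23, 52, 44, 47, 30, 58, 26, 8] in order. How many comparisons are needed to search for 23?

Search path for 23: 23
Found: True
Comparisons: 1


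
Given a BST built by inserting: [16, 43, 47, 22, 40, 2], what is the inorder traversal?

Tree insertion order: [16, 43, 47, 22, 40, 2]
Tree (level-order array): [16, 2, 43, None, None, 22, 47, None, 40]
Inorder traversal: [2, 16, 22, 40, 43, 47]


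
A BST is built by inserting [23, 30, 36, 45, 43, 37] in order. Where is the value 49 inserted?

Starting tree (level order): [23, None, 30, None, 36, None, 45, 43, None, 37]
Insertion path: 23 -> 30 -> 36 -> 45
Result: insert 49 as right child of 45
Final tree (level order): [23, None, 30, None, 36, None, 45, 43, 49, 37]


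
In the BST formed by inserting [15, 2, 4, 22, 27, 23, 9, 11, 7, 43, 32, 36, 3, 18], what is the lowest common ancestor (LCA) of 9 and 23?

Tree insertion order: [15, 2, 4, 22, 27, 23, 9, 11, 7, 43, 32, 36, 3, 18]
Tree (level-order array): [15, 2, 22, None, 4, 18, 27, 3, 9, None, None, 23, 43, None, None, 7, 11, None, None, 32, None, None, None, None, None, None, 36]
In a BST, the LCA of p=9, q=23 is the first node v on the
root-to-leaf path with p <= v <= q (go left if both < v, right if both > v).
Walk from root:
  at 15: 9 <= 15 <= 23, this is the LCA
LCA = 15


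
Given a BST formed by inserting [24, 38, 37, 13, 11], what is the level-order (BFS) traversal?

Tree insertion order: [24, 38, 37, 13, 11]
Tree (level-order array): [24, 13, 38, 11, None, 37]
BFS from the root, enqueuing left then right child of each popped node:
  queue [24] -> pop 24, enqueue [13, 38], visited so far: [24]
  queue [13, 38] -> pop 13, enqueue [11], visited so far: [24, 13]
  queue [38, 11] -> pop 38, enqueue [37], visited so far: [24, 13, 38]
  queue [11, 37] -> pop 11, enqueue [none], visited so far: [24, 13, 38, 11]
  queue [37] -> pop 37, enqueue [none], visited so far: [24, 13, 38, 11, 37]
Result: [24, 13, 38, 11, 37]


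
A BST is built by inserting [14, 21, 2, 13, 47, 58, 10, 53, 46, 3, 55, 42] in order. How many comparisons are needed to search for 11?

Search path for 11: 14 -> 2 -> 13 -> 10
Found: False
Comparisons: 4


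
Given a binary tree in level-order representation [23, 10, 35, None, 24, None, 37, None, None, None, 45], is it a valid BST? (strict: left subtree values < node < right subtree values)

Level-order array: [23, 10, 35, None, 24, None, 37, None, None, None, 45]
Validate using subtree bounds (lo, hi): at each node, require lo < value < hi,
then recurse left with hi=value and right with lo=value.
Preorder trace (stopping at first violation):
  at node 23 with bounds (-inf, +inf): OK
  at node 10 with bounds (-inf, 23): OK
  at node 24 with bounds (10, 23): VIOLATION
Node 24 violates its bound: not (10 < 24 < 23).
Result: Not a valid BST


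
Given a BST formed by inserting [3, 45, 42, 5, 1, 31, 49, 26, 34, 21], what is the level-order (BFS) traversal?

Tree insertion order: [3, 45, 42, 5, 1, 31, 49, 26, 34, 21]
Tree (level-order array): [3, 1, 45, None, None, 42, 49, 5, None, None, None, None, 31, 26, 34, 21]
BFS from the root, enqueuing left then right child of each popped node:
  queue [3] -> pop 3, enqueue [1, 45], visited so far: [3]
  queue [1, 45] -> pop 1, enqueue [none], visited so far: [3, 1]
  queue [45] -> pop 45, enqueue [42, 49], visited so far: [3, 1, 45]
  queue [42, 49] -> pop 42, enqueue [5], visited so far: [3, 1, 45, 42]
  queue [49, 5] -> pop 49, enqueue [none], visited so far: [3, 1, 45, 42, 49]
  queue [5] -> pop 5, enqueue [31], visited so far: [3, 1, 45, 42, 49, 5]
  queue [31] -> pop 31, enqueue [26, 34], visited so far: [3, 1, 45, 42, 49, 5, 31]
  queue [26, 34] -> pop 26, enqueue [21], visited so far: [3, 1, 45, 42, 49, 5, 31, 26]
  queue [34, 21] -> pop 34, enqueue [none], visited so far: [3, 1, 45, 42, 49, 5, 31, 26, 34]
  queue [21] -> pop 21, enqueue [none], visited so far: [3, 1, 45, 42, 49, 5, 31, 26, 34, 21]
Result: [3, 1, 45, 42, 49, 5, 31, 26, 34, 21]


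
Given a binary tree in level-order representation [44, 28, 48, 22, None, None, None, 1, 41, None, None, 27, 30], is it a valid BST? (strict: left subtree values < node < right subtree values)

Level-order array: [44, 28, 48, 22, None, None, None, 1, 41, None, None, 27, 30]
Validate using subtree bounds (lo, hi): at each node, require lo < value < hi,
then recurse left with hi=value and right with lo=value.
Preorder trace (stopping at first violation):
  at node 44 with bounds (-inf, +inf): OK
  at node 28 with bounds (-inf, 44): OK
  at node 22 with bounds (-inf, 28): OK
  at node 1 with bounds (-inf, 22): OK
  at node 41 with bounds (22, 28): VIOLATION
Node 41 violates its bound: not (22 < 41 < 28).
Result: Not a valid BST


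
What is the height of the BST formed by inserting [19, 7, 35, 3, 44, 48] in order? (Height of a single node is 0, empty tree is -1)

Insertion order: [19, 7, 35, 3, 44, 48]
Tree (level-order array): [19, 7, 35, 3, None, None, 44, None, None, None, 48]
Compute height bottom-up (empty subtree = -1):
  height(3) = 1 + max(-1, -1) = 0
  height(7) = 1 + max(0, -1) = 1
  height(48) = 1 + max(-1, -1) = 0
  height(44) = 1 + max(-1, 0) = 1
  height(35) = 1 + max(-1, 1) = 2
  height(19) = 1 + max(1, 2) = 3
Height = 3


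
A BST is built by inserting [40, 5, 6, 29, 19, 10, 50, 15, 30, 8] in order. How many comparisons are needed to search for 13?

Search path for 13: 40 -> 5 -> 6 -> 29 -> 19 -> 10 -> 15
Found: False
Comparisons: 7


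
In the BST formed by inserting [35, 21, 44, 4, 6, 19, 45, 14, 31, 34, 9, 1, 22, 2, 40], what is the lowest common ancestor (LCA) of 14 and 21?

Tree insertion order: [35, 21, 44, 4, 6, 19, 45, 14, 31, 34, 9, 1, 22, 2, 40]
Tree (level-order array): [35, 21, 44, 4, 31, 40, 45, 1, 6, 22, 34, None, None, None, None, None, 2, None, 19, None, None, None, None, None, None, 14, None, 9]
In a BST, the LCA of p=14, q=21 is the first node v on the
root-to-leaf path with p <= v <= q (go left if both < v, right if both > v).
Walk from root:
  at 35: both 14 and 21 < 35, go left
  at 21: 14 <= 21 <= 21, this is the LCA
LCA = 21


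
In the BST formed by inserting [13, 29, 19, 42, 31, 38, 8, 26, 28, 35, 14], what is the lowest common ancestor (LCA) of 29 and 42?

Tree insertion order: [13, 29, 19, 42, 31, 38, 8, 26, 28, 35, 14]
Tree (level-order array): [13, 8, 29, None, None, 19, 42, 14, 26, 31, None, None, None, None, 28, None, 38, None, None, 35]
In a BST, the LCA of p=29, q=42 is the first node v on the
root-to-leaf path with p <= v <= q (go left if both < v, right if both > v).
Walk from root:
  at 13: both 29 and 42 > 13, go right
  at 29: 29 <= 29 <= 42, this is the LCA
LCA = 29


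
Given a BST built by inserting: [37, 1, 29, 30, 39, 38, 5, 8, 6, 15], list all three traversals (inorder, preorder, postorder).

Tree insertion order: [37, 1, 29, 30, 39, 38, 5, 8, 6, 15]
Tree (level-order array): [37, 1, 39, None, 29, 38, None, 5, 30, None, None, None, 8, None, None, 6, 15]
Inorder (L, root, R): [1, 5, 6, 8, 15, 29, 30, 37, 38, 39]
Preorder (root, L, R): [37, 1, 29, 5, 8, 6, 15, 30, 39, 38]
Postorder (L, R, root): [6, 15, 8, 5, 30, 29, 1, 38, 39, 37]


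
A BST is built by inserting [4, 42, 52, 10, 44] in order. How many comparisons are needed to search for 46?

Search path for 46: 4 -> 42 -> 52 -> 44
Found: False
Comparisons: 4


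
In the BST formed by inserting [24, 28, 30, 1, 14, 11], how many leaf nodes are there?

Tree built from: [24, 28, 30, 1, 14, 11]
Tree (level-order array): [24, 1, 28, None, 14, None, 30, 11]
Rule: A leaf has 0 children.
Per-node child counts:
  node 24: 2 child(ren)
  node 1: 1 child(ren)
  node 14: 1 child(ren)
  node 11: 0 child(ren)
  node 28: 1 child(ren)
  node 30: 0 child(ren)
Matching nodes: [11, 30]
Count of leaf nodes: 2


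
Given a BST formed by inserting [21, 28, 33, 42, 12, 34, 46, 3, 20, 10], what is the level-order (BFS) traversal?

Tree insertion order: [21, 28, 33, 42, 12, 34, 46, 3, 20, 10]
Tree (level-order array): [21, 12, 28, 3, 20, None, 33, None, 10, None, None, None, 42, None, None, 34, 46]
BFS from the root, enqueuing left then right child of each popped node:
  queue [21] -> pop 21, enqueue [12, 28], visited so far: [21]
  queue [12, 28] -> pop 12, enqueue [3, 20], visited so far: [21, 12]
  queue [28, 3, 20] -> pop 28, enqueue [33], visited so far: [21, 12, 28]
  queue [3, 20, 33] -> pop 3, enqueue [10], visited so far: [21, 12, 28, 3]
  queue [20, 33, 10] -> pop 20, enqueue [none], visited so far: [21, 12, 28, 3, 20]
  queue [33, 10] -> pop 33, enqueue [42], visited so far: [21, 12, 28, 3, 20, 33]
  queue [10, 42] -> pop 10, enqueue [none], visited so far: [21, 12, 28, 3, 20, 33, 10]
  queue [42] -> pop 42, enqueue [34, 46], visited so far: [21, 12, 28, 3, 20, 33, 10, 42]
  queue [34, 46] -> pop 34, enqueue [none], visited so far: [21, 12, 28, 3, 20, 33, 10, 42, 34]
  queue [46] -> pop 46, enqueue [none], visited so far: [21, 12, 28, 3, 20, 33, 10, 42, 34, 46]
Result: [21, 12, 28, 3, 20, 33, 10, 42, 34, 46]


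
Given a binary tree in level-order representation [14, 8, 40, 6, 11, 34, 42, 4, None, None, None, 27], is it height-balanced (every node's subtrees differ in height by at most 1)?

Tree (level-order array): [14, 8, 40, 6, 11, 34, 42, 4, None, None, None, 27]
Definition: a tree is height-balanced if, at every node, |h(left) - h(right)| <= 1 (empty subtree has height -1).
Bottom-up per-node check:
  node 4: h_left=-1, h_right=-1, diff=0 [OK], height=0
  node 6: h_left=0, h_right=-1, diff=1 [OK], height=1
  node 11: h_left=-1, h_right=-1, diff=0 [OK], height=0
  node 8: h_left=1, h_right=0, diff=1 [OK], height=2
  node 27: h_left=-1, h_right=-1, diff=0 [OK], height=0
  node 34: h_left=0, h_right=-1, diff=1 [OK], height=1
  node 42: h_left=-1, h_right=-1, diff=0 [OK], height=0
  node 40: h_left=1, h_right=0, diff=1 [OK], height=2
  node 14: h_left=2, h_right=2, diff=0 [OK], height=3
All nodes satisfy the balance condition.
Result: Balanced


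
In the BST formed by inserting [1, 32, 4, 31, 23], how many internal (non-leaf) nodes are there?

Tree built from: [1, 32, 4, 31, 23]
Tree (level-order array): [1, None, 32, 4, None, None, 31, 23]
Rule: An internal node has at least one child.
Per-node child counts:
  node 1: 1 child(ren)
  node 32: 1 child(ren)
  node 4: 1 child(ren)
  node 31: 1 child(ren)
  node 23: 0 child(ren)
Matching nodes: [1, 32, 4, 31]
Count of internal (non-leaf) nodes: 4


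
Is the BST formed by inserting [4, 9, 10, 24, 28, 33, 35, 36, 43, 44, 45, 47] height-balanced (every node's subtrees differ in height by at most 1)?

Tree (level-order array): [4, None, 9, None, 10, None, 24, None, 28, None, 33, None, 35, None, 36, None, 43, None, 44, None, 45, None, 47]
Definition: a tree is height-balanced if, at every node, |h(left) - h(right)| <= 1 (empty subtree has height -1).
Bottom-up per-node check:
  node 47: h_left=-1, h_right=-1, diff=0 [OK], height=0
  node 45: h_left=-1, h_right=0, diff=1 [OK], height=1
  node 44: h_left=-1, h_right=1, diff=2 [FAIL (|-1-1|=2 > 1)], height=2
  node 43: h_left=-1, h_right=2, diff=3 [FAIL (|-1-2|=3 > 1)], height=3
  node 36: h_left=-1, h_right=3, diff=4 [FAIL (|-1-3|=4 > 1)], height=4
  node 35: h_left=-1, h_right=4, diff=5 [FAIL (|-1-4|=5 > 1)], height=5
  node 33: h_left=-1, h_right=5, diff=6 [FAIL (|-1-5|=6 > 1)], height=6
  node 28: h_left=-1, h_right=6, diff=7 [FAIL (|-1-6|=7 > 1)], height=7
  node 24: h_left=-1, h_right=7, diff=8 [FAIL (|-1-7|=8 > 1)], height=8
  node 10: h_left=-1, h_right=8, diff=9 [FAIL (|-1-8|=9 > 1)], height=9
  node 9: h_left=-1, h_right=9, diff=10 [FAIL (|-1-9|=10 > 1)], height=10
  node 4: h_left=-1, h_right=10, diff=11 [FAIL (|-1-10|=11 > 1)], height=11
Node 44 violates the condition: |-1 - 1| = 2 > 1.
Result: Not balanced


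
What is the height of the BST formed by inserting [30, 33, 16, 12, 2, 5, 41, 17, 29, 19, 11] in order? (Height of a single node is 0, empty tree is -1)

Insertion order: [30, 33, 16, 12, 2, 5, 41, 17, 29, 19, 11]
Tree (level-order array): [30, 16, 33, 12, 17, None, 41, 2, None, None, 29, None, None, None, 5, 19, None, None, 11]
Compute height bottom-up (empty subtree = -1):
  height(11) = 1 + max(-1, -1) = 0
  height(5) = 1 + max(-1, 0) = 1
  height(2) = 1 + max(-1, 1) = 2
  height(12) = 1 + max(2, -1) = 3
  height(19) = 1 + max(-1, -1) = 0
  height(29) = 1 + max(0, -1) = 1
  height(17) = 1 + max(-1, 1) = 2
  height(16) = 1 + max(3, 2) = 4
  height(41) = 1 + max(-1, -1) = 0
  height(33) = 1 + max(-1, 0) = 1
  height(30) = 1 + max(4, 1) = 5
Height = 5


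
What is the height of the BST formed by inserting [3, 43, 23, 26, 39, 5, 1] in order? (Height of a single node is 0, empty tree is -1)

Insertion order: [3, 43, 23, 26, 39, 5, 1]
Tree (level-order array): [3, 1, 43, None, None, 23, None, 5, 26, None, None, None, 39]
Compute height bottom-up (empty subtree = -1):
  height(1) = 1 + max(-1, -1) = 0
  height(5) = 1 + max(-1, -1) = 0
  height(39) = 1 + max(-1, -1) = 0
  height(26) = 1 + max(-1, 0) = 1
  height(23) = 1 + max(0, 1) = 2
  height(43) = 1 + max(2, -1) = 3
  height(3) = 1 + max(0, 3) = 4
Height = 4


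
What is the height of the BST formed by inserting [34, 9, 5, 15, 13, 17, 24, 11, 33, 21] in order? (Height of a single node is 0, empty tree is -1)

Insertion order: [34, 9, 5, 15, 13, 17, 24, 11, 33, 21]
Tree (level-order array): [34, 9, None, 5, 15, None, None, 13, 17, 11, None, None, 24, None, None, 21, 33]
Compute height bottom-up (empty subtree = -1):
  height(5) = 1 + max(-1, -1) = 0
  height(11) = 1 + max(-1, -1) = 0
  height(13) = 1 + max(0, -1) = 1
  height(21) = 1 + max(-1, -1) = 0
  height(33) = 1 + max(-1, -1) = 0
  height(24) = 1 + max(0, 0) = 1
  height(17) = 1 + max(-1, 1) = 2
  height(15) = 1 + max(1, 2) = 3
  height(9) = 1 + max(0, 3) = 4
  height(34) = 1 + max(4, -1) = 5
Height = 5


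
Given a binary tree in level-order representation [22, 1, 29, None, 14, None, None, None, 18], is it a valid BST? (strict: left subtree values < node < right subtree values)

Level-order array: [22, 1, 29, None, 14, None, None, None, 18]
Validate using subtree bounds (lo, hi): at each node, require lo < value < hi,
then recurse left with hi=value and right with lo=value.
Preorder trace (stopping at first violation):
  at node 22 with bounds (-inf, +inf): OK
  at node 1 with bounds (-inf, 22): OK
  at node 14 with bounds (1, 22): OK
  at node 18 with bounds (14, 22): OK
  at node 29 with bounds (22, +inf): OK
No violation found at any node.
Result: Valid BST


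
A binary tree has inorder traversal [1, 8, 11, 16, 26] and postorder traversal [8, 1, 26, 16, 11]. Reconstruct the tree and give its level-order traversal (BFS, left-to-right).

Inorder:   [1, 8, 11, 16, 26]
Postorder: [8, 1, 26, 16, 11]
Algorithm: postorder visits root last, so walk postorder right-to-left;
each value is the root of the current inorder slice — split it at that
value, recurse on the right subtree first, then the left.
Recursive splits:
  root=11; inorder splits into left=[1, 8], right=[16, 26]
  root=16; inorder splits into left=[], right=[26]
  root=26; inorder splits into left=[], right=[]
  root=1; inorder splits into left=[], right=[8]
  root=8; inorder splits into left=[], right=[]
Reconstructed level-order: [11, 1, 16, 8, 26]


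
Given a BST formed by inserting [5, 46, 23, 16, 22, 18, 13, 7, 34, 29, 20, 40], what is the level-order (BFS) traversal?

Tree insertion order: [5, 46, 23, 16, 22, 18, 13, 7, 34, 29, 20, 40]
Tree (level-order array): [5, None, 46, 23, None, 16, 34, 13, 22, 29, 40, 7, None, 18, None, None, None, None, None, None, None, None, 20]
BFS from the root, enqueuing left then right child of each popped node:
  queue [5] -> pop 5, enqueue [46], visited so far: [5]
  queue [46] -> pop 46, enqueue [23], visited so far: [5, 46]
  queue [23] -> pop 23, enqueue [16, 34], visited so far: [5, 46, 23]
  queue [16, 34] -> pop 16, enqueue [13, 22], visited so far: [5, 46, 23, 16]
  queue [34, 13, 22] -> pop 34, enqueue [29, 40], visited so far: [5, 46, 23, 16, 34]
  queue [13, 22, 29, 40] -> pop 13, enqueue [7], visited so far: [5, 46, 23, 16, 34, 13]
  queue [22, 29, 40, 7] -> pop 22, enqueue [18], visited so far: [5, 46, 23, 16, 34, 13, 22]
  queue [29, 40, 7, 18] -> pop 29, enqueue [none], visited so far: [5, 46, 23, 16, 34, 13, 22, 29]
  queue [40, 7, 18] -> pop 40, enqueue [none], visited so far: [5, 46, 23, 16, 34, 13, 22, 29, 40]
  queue [7, 18] -> pop 7, enqueue [none], visited so far: [5, 46, 23, 16, 34, 13, 22, 29, 40, 7]
  queue [18] -> pop 18, enqueue [20], visited so far: [5, 46, 23, 16, 34, 13, 22, 29, 40, 7, 18]
  queue [20] -> pop 20, enqueue [none], visited so far: [5, 46, 23, 16, 34, 13, 22, 29, 40, 7, 18, 20]
Result: [5, 46, 23, 16, 34, 13, 22, 29, 40, 7, 18, 20]


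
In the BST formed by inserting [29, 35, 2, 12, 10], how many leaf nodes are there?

Tree built from: [29, 35, 2, 12, 10]
Tree (level-order array): [29, 2, 35, None, 12, None, None, 10]
Rule: A leaf has 0 children.
Per-node child counts:
  node 29: 2 child(ren)
  node 2: 1 child(ren)
  node 12: 1 child(ren)
  node 10: 0 child(ren)
  node 35: 0 child(ren)
Matching nodes: [10, 35]
Count of leaf nodes: 2


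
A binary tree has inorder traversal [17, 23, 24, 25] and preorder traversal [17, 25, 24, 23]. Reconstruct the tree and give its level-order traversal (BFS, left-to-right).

Inorder:  [17, 23, 24, 25]
Preorder: [17, 25, 24, 23]
Algorithm: preorder visits root first, so consume preorder in order;
for each root, split the current inorder slice at that value into
left-subtree inorder and right-subtree inorder, then recurse.
Recursive splits:
  root=17; inorder splits into left=[], right=[23, 24, 25]
  root=25; inorder splits into left=[23, 24], right=[]
  root=24; inorder splits into left=[23], right=[]
  root=23; inorder splits into left=[], right=[]
Reconstructed level-order: [17, 25, 24, 23]


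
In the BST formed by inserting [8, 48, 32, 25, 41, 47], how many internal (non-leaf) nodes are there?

Tree built from: [8, 48, 32, 25, 41, 47]
Tree (level-order array): [8, None, 48, 32, None, 25, 41, None, None, None, 47]
Rule: An internal node has at least one child.
Per-node child counts:
  node 8: 1 child(ren)
  node 48: 1 child(ren)
  node 32: 2 child(ren)
  node 25: 0 child(ren)
  node 41: 1 child(ren)
  node 47: 0 child(ren)
Matching nodes: [8, 48, 32, 41]
Count of internal (non-leaf) nodes: 4


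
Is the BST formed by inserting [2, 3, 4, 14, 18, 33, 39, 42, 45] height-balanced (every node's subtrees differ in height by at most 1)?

Tree (level-order array): [2, None, 3, None, 4, None, 14, None, 18, None, 33, None, 39, None, 42, None, 45]
Definition: a tree is height-balanced if, at every node, |h(left) - h(right)| <= 1 (empty subtree has height -1).
Bottom-up per-node check:
  node 45: h_left=-1, h_right=-1, diff=0 [OK], height=0
  node 42: h_left=-1, h_right=0, diff=1 [OK], height=1
  node 39: h_left=-1, h_right=1, diff=2 [FAIL (|-1-1|=2 > 1)], height=2
  node 33: h_left=-1, h_right=2, diff=3 [FAIL (|-1-2|=3 > 1)], height=3
  node 18: h_left=-1, h_right=3, diff=4 [FAIL (|-1-3|=4 > 1)], height=4
  node 14: h_left=-1, h_right=4, diff=5 [FAIL (|-1-4|=5 > 1)], height=5
  node 4: h_left=-1, h_right=5, diff=6 [FAIL (|-1-5|=6 > 1)], height=6
  node 3: h_left=-1, h_right=6, diff=7 [FAIL (|-1-6|=7 > 1)], height=7
  node 2: h_left=-1, h_right=7, diff=8 [FAIL (|-1-7|=8 > 1)], height=8
Node 39 violates the condition: |-1 - 1| = 2 > 1.
Result: Not balanced


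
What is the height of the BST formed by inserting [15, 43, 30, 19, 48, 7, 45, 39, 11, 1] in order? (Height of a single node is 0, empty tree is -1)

Insertion order: [15, 43, 30, 19, 48, 7, 45, 39, 11, 1]
Tree (level-order array): [15, 7, 43, 1, 11, 30, 48, None, None, None, None, 19, 39, 45]
Compute height bottom-up (empty subtree = -1):
  height(1) = 1 + max(-1, -1) = 0
  height(11) = 1 + max(-1, -1) = 0
  height(7) = 1 + max(0, 0) = 1
  height(19) = 1 + max(-1, -1) = 0
  height(39) = 1 + max(-1, -1) = 0
  height(30) = 1 + max(0, 0) = 1
  height(45) = 1 + max(-1, -1) = 0
  height(48) = 1 + max(0, -1) = 1
  height(43) = 1 + max(1, 1) = 2
  height(15) = 1 + max(1, 2) = 3
Height = 3


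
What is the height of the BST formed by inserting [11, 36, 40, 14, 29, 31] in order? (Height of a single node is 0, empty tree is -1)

Insertion order: [11, 36, 40, 14, 29, 31]
Tree (level-order array): [11, None, 36, 14, 40, None, 29, None, None, None, 31]
Compute height bottom-up (empty subtree = -1):
  height(31) = 1 + max(-1, -1) = 0
  height(29) = 1 + max(-1, 0) = 1
  height(14) = 1 + max(-1, 1) = 2
  height(40) = 1 + max(-1, -1) = 0
  height(36) = 1 + max(2, 0) = 3
  height(11) = 1 + max(-1, 3) = 4
Height = 4


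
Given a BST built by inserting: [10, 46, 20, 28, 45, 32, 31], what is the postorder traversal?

Tree insertion order: [10, 46, 20, 28, 45, 32, 31]
Tree (level-order array): [10, None, 46, 20, None, None, 28, None, 45, 32, None, 31]
Postorder traversal: [31, 32, 45, 28, 20, 46, 10]


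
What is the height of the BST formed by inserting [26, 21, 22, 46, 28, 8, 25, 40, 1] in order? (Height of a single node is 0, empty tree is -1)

Insertion order: [26, 21, 22, 46, 28, 8, 25, 40, 1]
Tree (level-order array): [26, 21, 46, 8, 22, 28, None, 1, None, None, 25, None, 40]
Compute height bottom-up (empty subtree = -1):
  height(1) = 1 + max(-1, -1) = 0
  height(8) = 1 + max(0, -1) = 1
  height(25) = 1 + max(-1, -1) = 0
  height(22) = 1 + max(-1, 0) = 1
  height(21) = 1 + max(1, 1) = 2
  height(40) = 1 + max(-1, -1) = 0
  height(28) = 1 + max(-1, 0) = 1
  height(46) = 1 + max(1, -1) = 2
  height(26) = 1 + max(2, 2) = 3
Height = 3


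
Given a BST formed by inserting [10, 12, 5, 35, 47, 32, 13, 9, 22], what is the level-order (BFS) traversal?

Tree insertion order: [10, 12, 5, 35, 47, 32, 13, 9, 22]
Tree (level-order array): [10, 5, 12, None, 9, None, 35, None, None, 32, 47, 13, None, None, None, None, 22]
BFS from the root, enqueuing left then right child of each popped node:
  queue [10] -> pop 10, enqueue [5, 12], visited so far: [10]
  queue [5, 12] -> pop 5, enqueue [9], visited so far: [10, 5]
  queue [12, 9] -> pop 12, enqueue [35], visited so far: [10, 5, 12]
  queue [9, 35] -> pop 9, enqueue [none], visited so far: [10, 5, 12, 9]
  queue [35] -> pop 35, enqueue [32, 47], visited so far: [10, 5, 12, 9, 35]
  queue [32, 47] -> pop 32, enqueue [13], visited so far: [10, 5, 12, 9, 35, 32]
  queue [47, 13] -> pop 47, enqueue [none], visited so far: [10, 5, 12, 9, 35, 32, 47]
  queue [13] -> pop 13, enqueue [22], visited so far: [10, 5, 12, 9, 35, 32, 47, 13]
  queue [22] -> pop 22, enqueue [none], visited so far: [10, 5, 12, 9, 35, 32, 47, 13, 22]
Result: [10, 5, 12, 9, 35, 32, 47, 13, 22]


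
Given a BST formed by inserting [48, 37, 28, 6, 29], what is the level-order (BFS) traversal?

Tree insertion order: [48, 37, 28, 6, 29]
Tree (level-order array): [48, 37, None, 28, None, 6, 29]
BFS from the root, enqueuing left then right child of each popped node:
  queue [48] -> pop 48, enqueue [37], visited so far: [48]
  queue [37] -> pop 37, enqueue [28], visited so far: [48, 37]
  queue [28] -> pop 28, enqueue [6, 29], visited so far: [48, 37, 28]
  queue [6, 29] -> pop 6, enqueue [none], visited so far: [48, 37, 28, 6]
  queue [29] -> pop 29, enqueue [none], visited so far: [48, 37, 28, 6, 29]
Result: [48, 37, 28, 6, 29]


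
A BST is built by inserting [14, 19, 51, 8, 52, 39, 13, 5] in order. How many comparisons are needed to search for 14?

Search path for 14: 14
Found: True
Comparisons: 1


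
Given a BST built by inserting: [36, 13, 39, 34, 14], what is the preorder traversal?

Tree insertion order: [36, 13, 39, 34, 14]
Tree (level-order array): [36, 13, 39, None, 34, None, None, 14]
Preorder traversal: [36, 13, 34, 14, 39]
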